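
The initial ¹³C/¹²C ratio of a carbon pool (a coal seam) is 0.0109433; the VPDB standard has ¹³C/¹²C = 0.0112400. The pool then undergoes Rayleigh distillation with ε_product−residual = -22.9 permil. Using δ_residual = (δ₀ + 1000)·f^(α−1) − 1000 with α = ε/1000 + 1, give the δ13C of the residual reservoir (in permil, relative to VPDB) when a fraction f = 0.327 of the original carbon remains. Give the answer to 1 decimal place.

δ₀ = (0.0109433/0.0112400 − 1)×1000 = (0.973603 − 1)×1000 = -26.397 permil
α − 1 = ε/1000 = -0.0229
f^(α−1) = 0.327^(-0.0229) = 1.025928
δ_res = (-26.397 + 1000) × 1.025928 − 1000 = 998.847 − 1000 = -1.15 permil

-1.2 permil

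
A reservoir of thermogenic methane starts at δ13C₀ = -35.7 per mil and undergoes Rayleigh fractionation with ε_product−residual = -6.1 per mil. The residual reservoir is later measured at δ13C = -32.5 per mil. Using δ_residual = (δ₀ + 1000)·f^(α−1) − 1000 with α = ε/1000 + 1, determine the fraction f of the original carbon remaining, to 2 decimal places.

0.58

α − 1 = ε/1000 = -0.0061
(δ_res + 1000)/(δ₀ + 1000) = (-32.5 + 1000)/(-35.7 + 1000) = 967.5/964.3 = 1.003318
f = 1.003318^(1/-0.0061) = exp(ln(1.003318)/-0.0061) = exp(0.00331/-0.0061)
f = exp(-0.5431) = 0.5809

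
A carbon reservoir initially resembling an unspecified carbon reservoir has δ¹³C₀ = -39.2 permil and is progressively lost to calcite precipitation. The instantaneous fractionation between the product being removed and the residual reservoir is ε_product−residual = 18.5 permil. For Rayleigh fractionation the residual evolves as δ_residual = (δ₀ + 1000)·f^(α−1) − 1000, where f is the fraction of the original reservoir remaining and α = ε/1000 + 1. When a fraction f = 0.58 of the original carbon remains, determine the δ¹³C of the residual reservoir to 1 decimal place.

Rayleigh residual: δ_res = (δ₀ + 1000)·f^(α−1) − 1000
α = ε/1000 + 1 = 1.01850, so α − 1 = 0.01850
f^(α−1) = 0.58^(0.01850) = 0.989973
δ_res = (-39.2 + 1000) × 0.989973 − 1000 = 951.166 − 1000 = -48.83 permil

-48.8 permil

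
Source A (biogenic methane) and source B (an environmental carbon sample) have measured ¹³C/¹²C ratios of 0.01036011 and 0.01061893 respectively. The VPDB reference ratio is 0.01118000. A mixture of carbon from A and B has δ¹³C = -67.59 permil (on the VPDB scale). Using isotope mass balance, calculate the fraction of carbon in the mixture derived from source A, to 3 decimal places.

0.752

δ_A = (0.01036011/0.01118000 − 1)×1000 = (0.926665 − 1)×1000 = -73.335 permil
δ_B = (0.01061893/0.01118000 − 1)×1000 = (0.949815 − 1)×1000 = -50.185 permil
f_A = (δ_mix − δ_B)/(δ_A − δ_B) = (-67.59 − (-50.185))/(-73.335 − (-50.185))
f_A = -17.405 / -23.150 = 0.7518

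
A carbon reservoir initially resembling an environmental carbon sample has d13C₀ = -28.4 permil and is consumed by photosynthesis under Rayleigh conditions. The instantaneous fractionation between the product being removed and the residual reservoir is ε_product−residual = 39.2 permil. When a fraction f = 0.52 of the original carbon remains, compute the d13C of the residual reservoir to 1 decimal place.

-53.0 permil

Rayleigh residual: δ_res = (δ₀ + 1000)·f^(α−1) − 1000
α = ε/1000 + 1 = 1.03920, so α − 1 = 0.03920
f^(α−1) = 0.52^(0.03920) = 0.974692
δ_res = (-28.4 + 1000) × 0.974692 − 1000 = 947.011 − 1000 = -52.99 permil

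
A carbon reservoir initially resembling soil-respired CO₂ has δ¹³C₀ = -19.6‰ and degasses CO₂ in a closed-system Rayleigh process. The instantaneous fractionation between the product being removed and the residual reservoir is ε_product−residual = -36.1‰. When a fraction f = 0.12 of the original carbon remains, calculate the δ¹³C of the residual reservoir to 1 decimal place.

Rayleigh residual: δ_res = (δ₀ + 1000)·f^(α−1) − 1000
α = ε/1000 + 1 = 0.96390, so α − 1 = -0.03610
f^(α−1) = 0.12^(-0.03610) = 1.079547
δ_res = (-19.6 + 1000) × 1.079547 − 1000 = 1058.388 − 1000 = 58.39‰

58.4‰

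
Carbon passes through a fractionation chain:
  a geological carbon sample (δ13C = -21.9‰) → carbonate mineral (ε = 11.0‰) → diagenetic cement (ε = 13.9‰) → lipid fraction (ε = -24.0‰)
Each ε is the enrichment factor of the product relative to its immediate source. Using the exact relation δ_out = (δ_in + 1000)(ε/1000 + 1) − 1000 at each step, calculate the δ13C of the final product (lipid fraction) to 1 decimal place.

step 1: δ = (-21.90 + 1000)·(11.0/1000 + 1) − 1000 = -11.14‰
step 2: δ = (-11.14 + 1000)·(13.9/1000 + 1) − 1000 = 2.60‰
step 3: δ = (2.60 + 1000)·(-24.0/1000 + 1) − 1000 = -21.46‰

-21.5‰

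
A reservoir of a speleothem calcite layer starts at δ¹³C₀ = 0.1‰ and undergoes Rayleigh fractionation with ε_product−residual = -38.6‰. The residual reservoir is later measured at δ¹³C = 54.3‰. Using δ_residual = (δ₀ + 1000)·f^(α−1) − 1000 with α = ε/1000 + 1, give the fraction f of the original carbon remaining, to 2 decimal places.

0.25

α − 1 = ε/1000 = -0.0386
(δ_res + 1000)/(δ₀ + 1000) = (54.3 + 1000)/(0.1 + 1000) = 1054.3/1000.1 = 1.054195
f = 1.054195^(1/-0.0386) = exp(ln(1.054195)/-0.0386) = exp(0.05278/-0.0386)
f = exp(-1.3673) = 0.2548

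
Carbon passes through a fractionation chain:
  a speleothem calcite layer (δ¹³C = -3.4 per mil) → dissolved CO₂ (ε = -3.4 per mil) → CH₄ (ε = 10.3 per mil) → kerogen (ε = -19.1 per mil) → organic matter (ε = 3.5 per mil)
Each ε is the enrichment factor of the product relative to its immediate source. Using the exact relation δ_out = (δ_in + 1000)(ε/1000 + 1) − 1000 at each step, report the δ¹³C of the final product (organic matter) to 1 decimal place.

-12.3 per mil

step 1: δ = (-3.40 + 1000)·(-3.4/1000 + 1) − 1000 = -6.79 per mil
step 2: δ = (-6.79 + 1000)·(10.3/1000 + 1) − 1000 = 3.44 per mil
step 3: δ = (3.44 + 1000)·(-19.1/1000 + 1) − 1000 = -15.72 per mil
step 4: δ = (-15.72 + 1000)·(3.5/1000 + 1) − 1000 = -12.28 per mil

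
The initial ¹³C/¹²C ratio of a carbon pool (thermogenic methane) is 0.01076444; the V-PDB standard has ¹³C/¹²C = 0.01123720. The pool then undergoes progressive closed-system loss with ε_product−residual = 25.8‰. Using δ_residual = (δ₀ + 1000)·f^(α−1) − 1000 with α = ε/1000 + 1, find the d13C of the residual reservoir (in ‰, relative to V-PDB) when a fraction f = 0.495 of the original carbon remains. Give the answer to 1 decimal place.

δ₀ = (0.01076444/0.01123720 − 1)×1000 = (0.957929 − 1)×1000 = -42.071‰
α − 1 = ε/1000 = 0.0258
f^(α−1) = 0.495^(0.0258) = 0.982021
δ_res = (-42.071 + 1000) × 0.982021 − 1000 = 940.707 − 1000 = -59.29‰

-59.3‰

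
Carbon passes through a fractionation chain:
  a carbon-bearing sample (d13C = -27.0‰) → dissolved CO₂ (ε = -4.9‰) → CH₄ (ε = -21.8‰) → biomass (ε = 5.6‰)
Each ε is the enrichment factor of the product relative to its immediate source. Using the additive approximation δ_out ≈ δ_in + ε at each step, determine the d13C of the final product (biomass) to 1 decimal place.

step 1: δ ≈ -27.0 + (-4.9) = -31.9‰
step 2: δ ≈ -31.9 + (-21.8) = -53.7‰
step 3: δ ≈ -53.7 + (5.6) = -48.1‰

-48.1‰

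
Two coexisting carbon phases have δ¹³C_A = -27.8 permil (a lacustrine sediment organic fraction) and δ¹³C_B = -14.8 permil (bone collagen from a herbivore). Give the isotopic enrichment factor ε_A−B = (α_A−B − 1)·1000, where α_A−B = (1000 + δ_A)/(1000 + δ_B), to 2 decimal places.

α_A−B = (1000 + -27.8) / (1000 + -14.8) = 972.2 / 985.2 = 0.986805
ε_A−B = (0.986805 − 1) × 1000 = -13.195 permil
(The approximation ε ≈ δ_A − δ_B would give -13.0 permil.)

-13.20 permil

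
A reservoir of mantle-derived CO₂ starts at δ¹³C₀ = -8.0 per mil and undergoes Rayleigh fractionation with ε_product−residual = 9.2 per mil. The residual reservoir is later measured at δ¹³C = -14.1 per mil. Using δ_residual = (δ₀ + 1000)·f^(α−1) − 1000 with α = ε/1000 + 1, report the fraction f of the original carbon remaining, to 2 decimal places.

α − 1 = ε/1000 = 0.0092
(δ_res + 1000)/(δ₀ + 1000) = (-14.1 + 1000)/(-8.0 + 1000) = 985.9/992.0 = 0.993851
f = 0.993851^(1/0.0092) = exp(ln(0.993851)/0.0092) = exp(-0.00617/0.0092)
f = exp(-0.6705) = 0.5115

0.51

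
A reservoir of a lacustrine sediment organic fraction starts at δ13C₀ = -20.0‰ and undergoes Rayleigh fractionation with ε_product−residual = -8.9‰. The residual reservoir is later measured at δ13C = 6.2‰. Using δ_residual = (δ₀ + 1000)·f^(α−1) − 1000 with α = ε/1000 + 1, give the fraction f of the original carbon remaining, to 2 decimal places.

0.05

α − 1 = ε/1000 = -0.0089
(δ_res + 1000)/(δ₀ + 1000) = (6.2 + 1000)/(-20.0 + 1000) = 1006.2/980.0 = 1.026735
f = 1.026735^(1/-0.0089) = exp(ln(1.026735)/-0.0089) = exp(0.02638/-0.0089)
f = exp(-2.9644) = 0.0516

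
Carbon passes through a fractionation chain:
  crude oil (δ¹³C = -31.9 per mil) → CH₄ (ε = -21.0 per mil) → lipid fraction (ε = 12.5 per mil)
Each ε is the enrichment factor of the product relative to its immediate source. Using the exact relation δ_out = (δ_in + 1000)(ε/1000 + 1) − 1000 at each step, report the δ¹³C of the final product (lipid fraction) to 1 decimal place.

-40.4 per mil

step 1: δ = (-31.90 + 1000)·(-21.0/1000 + 1) − 1000 = -52.23 per mil
step 2: δ = (-52.23 + 1000)·(12.5/1000 + 1) − 1000 = -40.38 per mil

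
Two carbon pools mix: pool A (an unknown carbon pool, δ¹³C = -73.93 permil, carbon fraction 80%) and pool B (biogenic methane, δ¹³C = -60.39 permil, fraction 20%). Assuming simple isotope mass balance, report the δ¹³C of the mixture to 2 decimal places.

-71.22 permil

δ_mix = f_A·δ_A + f_B·δ_B
δ_mix = 0.80 × (-73.93) + 0.20 × (-60.39)
δ_mix = -59.144 + -12.078 = -71.222 permil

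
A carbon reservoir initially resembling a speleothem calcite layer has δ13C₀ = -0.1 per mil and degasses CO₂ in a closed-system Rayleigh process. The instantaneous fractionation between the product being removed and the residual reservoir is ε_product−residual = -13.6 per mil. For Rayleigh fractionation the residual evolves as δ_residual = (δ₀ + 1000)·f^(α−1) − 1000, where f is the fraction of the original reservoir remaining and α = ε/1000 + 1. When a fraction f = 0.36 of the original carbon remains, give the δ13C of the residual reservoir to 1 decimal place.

13.9 per mil

Rayleigh residual: δ_res = (δ₀ + 1000)·f^(α−1) − 1000
α = ε/1000 + 1 = 0.98640, so α − 1 = -0.01360
f^(α−1) = 0.36^(-0.01360) = 1.013991
δ_res = (-0.1 + 1000) × 1.013991 − 1000 = 1013.890 − 1000 = 13.89 per mil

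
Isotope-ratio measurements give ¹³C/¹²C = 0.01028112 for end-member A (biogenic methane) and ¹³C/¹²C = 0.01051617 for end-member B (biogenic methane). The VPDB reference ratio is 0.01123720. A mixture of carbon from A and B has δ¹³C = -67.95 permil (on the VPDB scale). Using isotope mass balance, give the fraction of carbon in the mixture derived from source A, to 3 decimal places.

0.181

δ_A = (0.01028112/0.01123720 − 1)×1000 = (0.914918 − 1)×1000 = -85.082 permil
δ_B = (0.01051617/0.01123720 − 1)×1000 = (0.935835 − 1)×1000 = -64.165 permil
f_A = (δ_mix − δ_B)/(δ_A − δ_B) = (-67.95 − (-64.165))/(-85.082 − (-64.165))
f_A = -3.785 / -20.917 = 0.1810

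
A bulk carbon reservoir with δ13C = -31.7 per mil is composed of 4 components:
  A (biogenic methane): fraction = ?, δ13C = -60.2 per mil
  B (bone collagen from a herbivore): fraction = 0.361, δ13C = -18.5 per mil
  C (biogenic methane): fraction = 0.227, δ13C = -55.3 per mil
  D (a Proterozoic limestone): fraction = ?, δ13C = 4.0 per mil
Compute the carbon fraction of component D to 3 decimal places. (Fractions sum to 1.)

Let f_D and f_A be the unknown fractions; fractions sum to 1 so f_D + f_A = 0.412.
Mass balance: Σ fᵢ·δᵢ = δ_bulk ⇒ f_D·(4.0) + f_A·(-60.2) = -31.7 − (-19.232) = -12.468
Substitute f_A = 0.412 − f_D:
f_D·(4.0 − -60.2) = -12.468 − 0.412×(-60.2) = 12.334
f_D = 12.334 / 64.2 = 0.1921

0.192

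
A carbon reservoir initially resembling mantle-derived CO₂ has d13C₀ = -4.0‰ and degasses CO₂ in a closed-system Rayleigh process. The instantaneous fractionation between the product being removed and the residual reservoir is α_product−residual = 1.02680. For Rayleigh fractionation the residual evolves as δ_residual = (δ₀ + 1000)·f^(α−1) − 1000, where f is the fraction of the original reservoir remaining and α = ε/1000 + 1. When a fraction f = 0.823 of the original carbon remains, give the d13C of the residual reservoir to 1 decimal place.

-9.2‰

Rayleigh residual: δ_res = (δ₀ + 1000)·f^(α−1) − 1000
α − 1 = 0.02680
f^(α−1) = 0.823^(0.02680) = 0.994793
δ_res = (-4.0 + 1000) × 0.994793 − 1000 = 990.814 − 1000 = -9.19‰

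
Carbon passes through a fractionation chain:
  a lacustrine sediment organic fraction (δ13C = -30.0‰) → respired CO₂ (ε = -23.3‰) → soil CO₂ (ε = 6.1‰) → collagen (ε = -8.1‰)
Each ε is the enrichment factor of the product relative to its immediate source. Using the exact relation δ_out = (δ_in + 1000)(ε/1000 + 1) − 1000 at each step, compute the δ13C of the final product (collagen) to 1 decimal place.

-54.5‰

step 1: δ = (-30.00 + 1000)·(-23.3/1000 + 1) − 1000 = -52.60‰
step 2: δ = (-52.60 + 1000)·(6.1/1000 + 1) − 1000 = -46.82‰
step 3: δ = (-46.82 + 1000)·(-8.1/1000 + 1) − 1000 = -54.54‰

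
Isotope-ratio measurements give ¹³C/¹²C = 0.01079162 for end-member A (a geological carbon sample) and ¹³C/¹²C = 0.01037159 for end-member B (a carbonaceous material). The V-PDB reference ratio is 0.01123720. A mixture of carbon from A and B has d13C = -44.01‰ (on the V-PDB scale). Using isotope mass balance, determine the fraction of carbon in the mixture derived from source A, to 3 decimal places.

0.883

δ_A = (0.01079162/0.01123720 − 1)×1000 = (0.960348 − 1)×1000 = -39.652‰
δ_B = (0.01037159/0.01123720 − 1)×1000 = (0.922969 − 1)×1000 = -77.031‰
f_A = (δ_mix − δ_B)/(δ_A − δ_B) = (-44.01 − (-77.031))/(-39.652 − (-77.031))
f_A = 33.021 / 37.379 = 0.8834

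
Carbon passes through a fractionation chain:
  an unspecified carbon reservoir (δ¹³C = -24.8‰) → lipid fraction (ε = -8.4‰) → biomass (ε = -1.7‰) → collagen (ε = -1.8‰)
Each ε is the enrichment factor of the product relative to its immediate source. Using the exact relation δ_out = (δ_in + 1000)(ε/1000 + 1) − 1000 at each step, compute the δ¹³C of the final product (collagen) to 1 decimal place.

step 1: δ = (-24.80 + 1000)·(-8.4/1000 + 1) − 1000 = -32.99‰
step 2: δ = (-32.99 + 1000)·(-1.7/1000 + 1) − 1000 = -34.64‰
step 3: δ = (-34.64 + 1000)·(-1.8/1000 + 1) − 1000 = -36.37‰

-36.4‰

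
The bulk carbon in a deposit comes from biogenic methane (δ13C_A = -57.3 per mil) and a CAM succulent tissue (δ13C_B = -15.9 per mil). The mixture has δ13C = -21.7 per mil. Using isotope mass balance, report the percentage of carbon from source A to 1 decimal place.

δ_mix = f_A·δ_A + (1 − f_A)·δ_B  ⇒  f_A = (δ_mix − δ_B)/(δ_A − δ_B)
f_A = (-21.7 − (-15.9)) / (-57.3 − (-15.9))
f_A = -5.8 / -41.4 = 0.1401

14.0%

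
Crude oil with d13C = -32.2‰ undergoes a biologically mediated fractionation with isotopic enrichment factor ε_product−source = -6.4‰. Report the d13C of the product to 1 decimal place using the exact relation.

-38.4‰

Exactly, δ_product = (δ_source + 1000)·(ε/1000 + 1) − 1000.
δ_product = (-32.2 + 1000) × (-6.4/1000 + 1) − 1000
δ_product = -38.39‰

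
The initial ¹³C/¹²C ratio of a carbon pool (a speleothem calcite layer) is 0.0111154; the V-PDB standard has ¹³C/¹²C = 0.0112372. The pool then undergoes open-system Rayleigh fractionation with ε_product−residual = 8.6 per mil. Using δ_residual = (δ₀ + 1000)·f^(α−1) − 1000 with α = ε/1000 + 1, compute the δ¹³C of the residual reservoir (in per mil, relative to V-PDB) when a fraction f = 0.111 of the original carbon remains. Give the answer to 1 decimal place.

-29.4 per mil

δ₀ = (0.0111154/0.0112372 − 1)×1000 = (0.989161 − 1)×1000 = -10.839 per mil
α − 1 = ε/1000 = 0.0086
f^(α−1) = 0.111^(0.0086) = 0.981273
δ_res = (-10.839 + 1000) × 0.981273 − 1000 = 970.637 − 1000 = -29.36 per mil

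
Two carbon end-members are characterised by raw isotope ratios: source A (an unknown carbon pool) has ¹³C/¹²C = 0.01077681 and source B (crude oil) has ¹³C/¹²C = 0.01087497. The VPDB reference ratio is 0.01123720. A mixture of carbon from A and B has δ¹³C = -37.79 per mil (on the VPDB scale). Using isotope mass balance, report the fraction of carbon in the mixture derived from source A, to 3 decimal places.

0.636

δ_A = (0.01077681/0.01123720 − 1)×1000 = (0.959030 − 1)×1000 = -40.970 per mil
δ_B = (0.01087497/0.01123720 − 1)×1000 = (0.967765 − 1)×1000 = -32.235 per mil
f_A = (δ_mix − δ_B)/(δ_A − δ_B) = (-37.79 − (-32.235))/(-40.970 − (-32.235))
f_A = -5.555 / -8.735 = 0.6359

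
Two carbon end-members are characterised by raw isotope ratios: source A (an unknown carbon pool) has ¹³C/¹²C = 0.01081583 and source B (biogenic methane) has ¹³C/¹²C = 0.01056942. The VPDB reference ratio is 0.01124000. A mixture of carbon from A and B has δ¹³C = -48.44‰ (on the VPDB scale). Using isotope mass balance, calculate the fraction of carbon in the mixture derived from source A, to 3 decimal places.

δ_A = (0.01081583/0.01124000 − 1)×1000 = (0.962262 − 1)×1000 = -37.738‰
δ_B = (0.01056942/0.01124000 − 1)×1000 = (0.940340 − 1)×1000 = -59.660‰
f_A = (δ_mix − δ_B)/(δ_A − δ_B) = (-48.44 − (-59.660))/(-37.738 − (-59.660))
f_A = 11.220 / 21.923 = 0.5118

0.512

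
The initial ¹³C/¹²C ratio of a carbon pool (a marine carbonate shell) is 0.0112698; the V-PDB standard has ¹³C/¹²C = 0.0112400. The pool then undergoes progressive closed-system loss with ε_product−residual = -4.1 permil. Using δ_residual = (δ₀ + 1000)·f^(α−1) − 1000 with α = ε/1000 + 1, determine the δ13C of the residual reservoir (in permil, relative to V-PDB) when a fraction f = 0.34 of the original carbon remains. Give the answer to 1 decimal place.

7.1 permil

δ₀ = (0.0112698/0.0112400 − 1)×1000 = (1.002651 − 1)×1000 = 2.651 permil
α − 1 = ε/1000 = -0.0041
f^(α−1) = 0.34^(-0.0041) = 1.004433
δ_res = (2.651 + 1000) × 1.004433 − 1000 = 1007.096 − 1000 = 7.10 permil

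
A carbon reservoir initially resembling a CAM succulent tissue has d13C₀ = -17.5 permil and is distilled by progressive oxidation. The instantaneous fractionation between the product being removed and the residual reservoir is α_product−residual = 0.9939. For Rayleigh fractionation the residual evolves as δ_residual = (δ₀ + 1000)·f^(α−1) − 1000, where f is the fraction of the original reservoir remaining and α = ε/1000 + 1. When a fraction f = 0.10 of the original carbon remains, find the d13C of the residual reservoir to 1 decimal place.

Rayleigh residual: δ_res = (δ₀ + 1000)·f^(α−1) − 1000
α − 1 = -0.00610
f^(α−1) = 0.10^(-0.00610) = 1.014145
δ_res = (-17.5 + 1000) × 1.014145 − 1000 = 996.397 − 1000 = -3.60 permil

-3.6 permil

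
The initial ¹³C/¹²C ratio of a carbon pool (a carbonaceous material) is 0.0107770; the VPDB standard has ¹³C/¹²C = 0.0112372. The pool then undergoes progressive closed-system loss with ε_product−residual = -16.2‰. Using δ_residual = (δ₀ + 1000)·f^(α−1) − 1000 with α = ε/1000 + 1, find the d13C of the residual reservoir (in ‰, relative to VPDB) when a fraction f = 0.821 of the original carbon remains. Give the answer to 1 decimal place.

-37.9‰

δ₀ = (0.0107770/0.0112372 − 1)×1000 = (0.959047 − 1)×1000 = -40.953‰
α − 1 = ε/1000 = -0.0162
f^(α−1) = 0.821^(-0.0162) = 1.003200
δ_res = (-40.953 + 1000) × 1.003200 − 1000 = 962.116 − 1000 = -37.88‰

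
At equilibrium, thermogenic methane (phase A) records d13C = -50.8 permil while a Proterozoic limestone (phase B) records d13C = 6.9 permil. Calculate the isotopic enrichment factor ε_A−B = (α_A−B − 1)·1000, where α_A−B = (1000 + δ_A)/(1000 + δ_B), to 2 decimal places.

-57.30 permil

α_A−B = (1000 + -50.8) / (1000 + 6.9) = 949.2 / 1006.9 = 0.942695
ε_A−B = (0.942695 − 1) × 1000 = -57.305 permil
(The approximation ε ≈ δ_A − δ_B would give -57.7 permil.)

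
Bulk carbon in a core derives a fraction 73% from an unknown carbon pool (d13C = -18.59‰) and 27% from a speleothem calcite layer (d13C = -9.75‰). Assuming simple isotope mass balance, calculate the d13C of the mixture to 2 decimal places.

-16.20‰

δ_mix = f_A·δ_A + f_B·δ_B
δ_mix = 0.73 × (-18.59) + 0.27 × (-9.75)
δ_mix = -13.571 + -2.633 = -16.203‰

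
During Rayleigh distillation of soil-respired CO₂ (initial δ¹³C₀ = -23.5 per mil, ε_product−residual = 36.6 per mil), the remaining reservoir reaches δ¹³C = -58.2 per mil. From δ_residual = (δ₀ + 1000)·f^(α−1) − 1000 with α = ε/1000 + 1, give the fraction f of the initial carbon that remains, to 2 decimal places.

0.37

α − 1 = ε/1000 = 0.0366
(δ_res + 1000)/(δ₀ + 1000) = (-58.2 + 1000)/(-23.5 + 1000) = 941.8/976.5 = 0.964465
f = 0.964465^(1/0.0366) = exp(ln(0.964465)/0.0366) = exp(-0.03618/0.0366)
f = exp(-0.9886) = 0.3721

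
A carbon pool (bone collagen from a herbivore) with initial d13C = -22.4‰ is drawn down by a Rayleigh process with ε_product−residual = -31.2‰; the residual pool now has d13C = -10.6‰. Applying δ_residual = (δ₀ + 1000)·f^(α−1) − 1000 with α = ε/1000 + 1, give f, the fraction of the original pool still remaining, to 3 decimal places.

α − 1 = ε/1000 = -0.0312
(δ_res + 1000)/(δ₀ + 1000) = (-10.6 + 1000)/(-22.4 + 1000) = 989.4/977.6 = 1.012070
f = 1.012070^(1/-0.0312) = exp(ln(1.012070)/-0.0312) = exp(0.01200/-0.0312)
f = exp(-0.3846) = 0.6808

0.681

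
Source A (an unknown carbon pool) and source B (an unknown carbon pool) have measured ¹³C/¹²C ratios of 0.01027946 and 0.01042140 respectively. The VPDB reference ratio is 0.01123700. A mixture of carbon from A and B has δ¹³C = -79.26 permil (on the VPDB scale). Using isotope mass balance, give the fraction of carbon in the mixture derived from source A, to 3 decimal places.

0.529

δ_A = (0.01027946/0.01123700 − 1)×1000 = (0.914787 − 1)×1000 = -85.213 permil
δ_B = (0.01042140/0.01123700 − 1)×1000 = (0.927418 − 1)×1000 = -72.582 permil
f_A = (δ_mix − δ_B)/(δ_A − δ_B) = (-79.26 − (-72.582))/(-85.213 − (-72.582))
f_A = -6.678 / -12.631 = 0.5287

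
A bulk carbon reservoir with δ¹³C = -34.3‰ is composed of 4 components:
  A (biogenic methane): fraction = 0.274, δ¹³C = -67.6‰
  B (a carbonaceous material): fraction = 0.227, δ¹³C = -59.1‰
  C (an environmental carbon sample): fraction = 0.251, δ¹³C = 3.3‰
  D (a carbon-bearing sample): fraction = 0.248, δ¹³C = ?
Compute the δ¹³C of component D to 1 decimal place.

-12.9‰

Isotope mass balance: δ_bulk = Σ fᵢ·δᵢ.
-34.3 = 0.274×(-67.6) + 0.227×(-59.1) + 0.251×(3.3) + 0.248×δ_D
0.248·δ_D = -34.3 − (-31.110) = -3.190
δ_D = -3.190 / 0.248 = -12.86‰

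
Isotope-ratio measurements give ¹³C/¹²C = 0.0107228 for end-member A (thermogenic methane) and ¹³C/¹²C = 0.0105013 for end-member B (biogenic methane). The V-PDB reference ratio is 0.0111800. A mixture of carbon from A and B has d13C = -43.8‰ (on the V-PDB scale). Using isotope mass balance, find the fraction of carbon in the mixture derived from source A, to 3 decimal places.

0.853

δ_A = (0.0107228/0.0111800 − 1)×1000 = (0.959106 − 1)×1000 = -40.894‰
δ_B = (0.0105013/0.0111800 − 1)×1000 = (0.939293 − 1)×1000 = -60.707‰
f_A = (δ_mix − δ_B)/(δ_A − δ_B) = (-43.8 − (-60.707))/(-40.894 − (-60.707))
f_A = 16.907 / 19.812 = 0.8533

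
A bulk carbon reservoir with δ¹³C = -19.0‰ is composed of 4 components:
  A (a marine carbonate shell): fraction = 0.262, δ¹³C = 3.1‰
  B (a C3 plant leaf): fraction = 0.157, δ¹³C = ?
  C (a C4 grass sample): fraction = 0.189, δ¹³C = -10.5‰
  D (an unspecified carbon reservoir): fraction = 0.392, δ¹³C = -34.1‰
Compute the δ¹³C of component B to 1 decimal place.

-28.4‰

Isotope mass balance: δ_bulk = Σ fᵢ·δᵢ.
-19.0 = 0.262×(3.1) + 0.157×δ_B + 0.189×(-10.5) + 0.392×(-34.1)
0.157·δ_B = -19.0 − (-14.540) = -4.460
δ_B = -4.460 / 0.157 = -28.41‰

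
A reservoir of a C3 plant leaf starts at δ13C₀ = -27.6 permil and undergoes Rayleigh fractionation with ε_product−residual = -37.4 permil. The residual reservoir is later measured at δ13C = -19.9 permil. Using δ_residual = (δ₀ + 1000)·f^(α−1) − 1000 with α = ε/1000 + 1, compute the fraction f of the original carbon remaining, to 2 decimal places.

α − 1 = ε/1000 = -0.0374
(δ_res + 1000)/(δ₀ + 1000) = (-19.9 + 1000)/(-27.6 + 1000) = 980.1/972.4 = 1.007919
f = 1.007919^(1/-0.0374) = exp(ln(1.007919)/-0.0374) = exp(0.00789/-0.0374)
f = exp(-0.2109) = 0.8099

0.81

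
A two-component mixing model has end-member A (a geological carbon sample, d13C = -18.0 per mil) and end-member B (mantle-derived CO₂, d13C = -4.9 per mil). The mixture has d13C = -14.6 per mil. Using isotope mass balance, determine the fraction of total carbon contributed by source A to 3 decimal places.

0.740

δ_mix = f_A·δ_A + (1 − f_A)·δ_B  ⇒  f_A = (δ_mix − δ_B)/(δ_A − δ_B)
f_A = (-14.6 − (-4.9)) / (-18.0 − (-4.9))
f_A = -9.7 / -13.1 = 0.7405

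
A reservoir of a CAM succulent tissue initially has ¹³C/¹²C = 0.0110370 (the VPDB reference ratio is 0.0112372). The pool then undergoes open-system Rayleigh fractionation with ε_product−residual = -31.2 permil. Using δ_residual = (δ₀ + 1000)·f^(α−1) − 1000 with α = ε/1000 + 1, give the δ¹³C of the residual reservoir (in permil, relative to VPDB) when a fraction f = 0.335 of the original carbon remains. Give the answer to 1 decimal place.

16.3 permil

δ₀ = (0.0110370/0.0112372 − 1)×1000 = (0.982184 − 1)×1000 = -17.816 permil
α − 1 = ε/1000 = -0.0312
f^(α−1) = 0.335^(-0.0312) = 1.034710
δ_res = (-17.816 + 1000) × 1.034710 − 1000 = 1016.276 − 1000 = 16.28 permil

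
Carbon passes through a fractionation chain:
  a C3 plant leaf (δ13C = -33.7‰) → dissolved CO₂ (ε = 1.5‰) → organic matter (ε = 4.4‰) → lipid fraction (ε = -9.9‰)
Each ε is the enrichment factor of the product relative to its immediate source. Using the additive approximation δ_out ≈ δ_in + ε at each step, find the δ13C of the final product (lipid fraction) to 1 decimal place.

-37.7‰

step 1: δ ≈ -33.7 + (1.5) = -32.2‰
step 2: δ ≈ -32.2 + (4.4) = -27.8‰
step 3: δ ≈ -27.8 + (-9.9) = -37.7‰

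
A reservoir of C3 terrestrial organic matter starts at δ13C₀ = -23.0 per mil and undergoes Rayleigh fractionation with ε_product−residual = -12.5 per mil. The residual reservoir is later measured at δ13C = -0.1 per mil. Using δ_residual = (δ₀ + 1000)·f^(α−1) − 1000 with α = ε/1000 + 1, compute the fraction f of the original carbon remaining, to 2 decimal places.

α − 1 = ε/1000 = -0.0125
(δ_res + 1000)/(δ₀ + 1000) = (-0.1 + 1000)/(-23.0 + 1000) = 999.9/977.0 = 1.023439
f = 1.023439^(1/-0.0125) = exp(ln(1.023439)/-0.0125) = exp(0.02317/-0.0125)
f = exp(-1.8535) = 0.1567

0.16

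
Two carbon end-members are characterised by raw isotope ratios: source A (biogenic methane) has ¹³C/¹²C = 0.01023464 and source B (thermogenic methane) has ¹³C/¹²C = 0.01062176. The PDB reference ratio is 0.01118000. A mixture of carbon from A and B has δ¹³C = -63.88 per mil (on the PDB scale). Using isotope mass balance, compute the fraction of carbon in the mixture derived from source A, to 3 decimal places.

δ_A = (0.01023464/0.01118000 − 1)×1000 = (0.915442 − 1)×1000 = -84.558 per mil
δ_B = (0.01062176/0.01118000 − 1)×1000 = (0.950068 − 1)×1000 = -49.932 per mil
f_A = (δ_mix − δ_B)/(δ_A − δ_B) = (-63.88 − (-49.932))/(-84.558 − (-49.932))
f_A = -13.948 / -34.626 = 0.4028

0.403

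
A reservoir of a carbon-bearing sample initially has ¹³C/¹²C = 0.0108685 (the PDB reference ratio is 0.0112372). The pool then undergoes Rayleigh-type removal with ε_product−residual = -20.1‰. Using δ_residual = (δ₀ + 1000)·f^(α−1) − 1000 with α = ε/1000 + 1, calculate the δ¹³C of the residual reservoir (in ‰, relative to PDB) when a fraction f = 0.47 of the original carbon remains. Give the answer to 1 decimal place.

-18.0‰

δ₀ = (0.0108685/0.0112372 − 1)×1000 = (0.967189 − 1)×1000 = -32.811‰
α − 1 = ε/1000 = -0.0201
f^(α−1) = 0.47^(-0.0201) = 1.015292
δ_res = (-32.811 + 1000) × 1.015292 − 1000 = 981.979 − 1000 = -18.02‰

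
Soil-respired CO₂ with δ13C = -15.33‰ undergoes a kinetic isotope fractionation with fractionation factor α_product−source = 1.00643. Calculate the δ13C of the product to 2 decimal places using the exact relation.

-9.00‰

δ_product = (δ_source + 1000)·α − 1000
δ_product = (-15.33 + 1000) × 1.00643 − 1000
δ_product = 991.001 − 1000 = -8.999‰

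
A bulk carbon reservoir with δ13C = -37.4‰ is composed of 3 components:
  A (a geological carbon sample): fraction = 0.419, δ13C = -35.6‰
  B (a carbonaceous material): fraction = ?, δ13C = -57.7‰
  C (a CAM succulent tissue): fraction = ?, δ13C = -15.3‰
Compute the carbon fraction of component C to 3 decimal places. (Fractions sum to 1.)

0.260

Let f_C and f_B be the unknown fractions; fractions sum to 1 so f_C + f_B = 0.581.
Mass balance: Σ fᵢ·δᵢ = δ_bulk ⇒ f_C·(-15.3) + f_B·(-57.7) = -37.4 − (-14.916) = -22.484
Substitute f_B = 0.581 − f_C:
f_C·(-15.3 − -57.7) = -22.484 − 0.581×(-57.7) = 11.040
f_C = 11.040 / 42.4 = 0.2604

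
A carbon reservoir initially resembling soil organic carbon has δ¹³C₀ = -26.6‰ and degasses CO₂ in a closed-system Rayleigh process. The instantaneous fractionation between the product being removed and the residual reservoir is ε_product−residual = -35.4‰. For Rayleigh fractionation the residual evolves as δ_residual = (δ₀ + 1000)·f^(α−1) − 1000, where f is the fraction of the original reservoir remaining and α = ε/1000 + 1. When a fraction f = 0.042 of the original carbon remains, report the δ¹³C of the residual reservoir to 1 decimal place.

89.0‰

Rayleigh residual: δ_res = (δ₀ + 1000)·f^(α−1) − 1000
α = ε/1000 + 1 = 0.96460, so α − 1 = -0.03540
f^(α−1) = 0.042^(-0.03540) = 1.118760
δ_res = (-26.6 + 1000) × 1.118760 − 1000 = 1089.001 − 1000 = 89.00‰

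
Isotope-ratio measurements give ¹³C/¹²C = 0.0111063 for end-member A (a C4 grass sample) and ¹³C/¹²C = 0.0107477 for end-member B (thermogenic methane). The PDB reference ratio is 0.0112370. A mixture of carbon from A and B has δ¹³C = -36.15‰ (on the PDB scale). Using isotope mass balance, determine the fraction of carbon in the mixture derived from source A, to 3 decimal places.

δ_A = (0.0111063/0.0112370 − 1)×1000 = (0.988369 − 1)×1000 = -11.631‰
δ_B = (0.0107477/0.0112370 − 1)×1000 = (0.956456 − 1)×1000 = -43.544‰
f_A = (δ_mix − δ_B)/(δ_A − δ_B) = (-36.15 − (-43.544))/(-11.631 − (-43.544))
f_A = 7.394 / 31.912 = 0.2317

0.232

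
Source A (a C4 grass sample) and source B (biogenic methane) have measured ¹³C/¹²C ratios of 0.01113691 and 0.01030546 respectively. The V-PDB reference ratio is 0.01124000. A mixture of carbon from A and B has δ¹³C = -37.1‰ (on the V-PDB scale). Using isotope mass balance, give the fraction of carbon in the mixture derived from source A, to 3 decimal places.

0.622

δ_A = (0.01113691/0.01124000 − 1)×1000 = (0.990828 − 1)×1000 = -9.172‰
δ_B = (0.01030546/0.01124000 − 1)×1000 = (0.916856 − 1)×1000 = -83.144‰
f_A = (δ_mix − δ_B)/(δ_A − δ_B) = (-37.1 − (-83.144))/(-9.172 − (-83.144))
f_A = 46.044 / 73.972 = 0.6224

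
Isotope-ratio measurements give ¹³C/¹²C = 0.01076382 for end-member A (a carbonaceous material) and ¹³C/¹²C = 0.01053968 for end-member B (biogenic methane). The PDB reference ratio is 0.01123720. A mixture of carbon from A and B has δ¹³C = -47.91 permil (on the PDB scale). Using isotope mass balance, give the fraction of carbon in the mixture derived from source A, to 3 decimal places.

δ_A = (0.01076382/0.01123720 − 1)×1000 = (0.957874 − 1)×1000 = -42.126 permil
δ_B = (0.01053968/0.01123720 − 1)×1000 = (0.937928 − 1)×1000 = -62.072 permil
f_A = (δ_mix − δ_B)/(δ_A − δ_B) = (-47.91 − (-62.072))/(-42.126 − (-62.072))
f_A = 14.162 / 19.946 = 0.7100

0.710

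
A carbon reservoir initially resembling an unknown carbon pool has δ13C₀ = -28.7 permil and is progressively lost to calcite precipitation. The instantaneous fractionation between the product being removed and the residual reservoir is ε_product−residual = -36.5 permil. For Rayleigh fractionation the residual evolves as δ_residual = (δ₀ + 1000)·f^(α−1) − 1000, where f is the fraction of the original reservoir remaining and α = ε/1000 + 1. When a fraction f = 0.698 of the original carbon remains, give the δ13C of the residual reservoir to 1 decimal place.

Rayleigh residual: δ_res = (δ₀ + 1000)·f^(α−1) − 1000
α = ε/1000 + 1 = 0.96350, so α − 1 = -0.03650
f^(α−1) = 0.698^(-0.03650) = 1.013210
δ_res = (-28.7 + 1000) × 1.013210 − 1000 = 984.130 − 1000 = -15.87 permil

-15.9 permil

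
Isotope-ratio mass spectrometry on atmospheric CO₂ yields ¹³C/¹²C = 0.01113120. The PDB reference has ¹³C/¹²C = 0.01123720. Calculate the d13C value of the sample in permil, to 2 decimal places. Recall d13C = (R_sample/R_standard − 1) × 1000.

d13C = (R_sample / R_standard − 1) × 1000
R_sample / R_standard = 0.01113120 / 0.01123720 = 0.990567
d13C = (0.990567 − 1) × 1000 = -9.433 permil

-9.43 permil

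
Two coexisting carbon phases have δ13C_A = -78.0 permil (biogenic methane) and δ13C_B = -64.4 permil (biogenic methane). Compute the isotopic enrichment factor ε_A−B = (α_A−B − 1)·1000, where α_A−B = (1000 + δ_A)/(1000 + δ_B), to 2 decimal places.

α_A−B = (1000 + -78.0) / (1000 + -64.4) = 922.0 / 935.6 = 0.985464
ε_A−B = (0.985464 − 1) × 1000 = -14.536 permil
(The approximation ε ≈ δ_A − δ_B would give -13.6 permil.)

-14.54 permil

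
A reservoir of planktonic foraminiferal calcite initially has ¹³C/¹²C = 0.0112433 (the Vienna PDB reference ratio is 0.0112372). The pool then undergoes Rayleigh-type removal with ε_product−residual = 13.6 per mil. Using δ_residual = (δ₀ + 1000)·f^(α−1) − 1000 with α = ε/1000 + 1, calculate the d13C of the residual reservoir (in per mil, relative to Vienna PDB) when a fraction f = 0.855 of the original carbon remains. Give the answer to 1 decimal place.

δ₀ = (0.0112433/0.0112372 − 1)×1000 = (1.000543 − 1)×1000 = 0.543 per mil
α − 1 = ε/1000 = 0.0136
f^(α−1) = 0.855^(0.0136) = 0.997872
δ_res = (0.543 + 1000) × 0.997872 − 1000 = 998.413 − 1000 = -1.59 per mil

-1.6 per mil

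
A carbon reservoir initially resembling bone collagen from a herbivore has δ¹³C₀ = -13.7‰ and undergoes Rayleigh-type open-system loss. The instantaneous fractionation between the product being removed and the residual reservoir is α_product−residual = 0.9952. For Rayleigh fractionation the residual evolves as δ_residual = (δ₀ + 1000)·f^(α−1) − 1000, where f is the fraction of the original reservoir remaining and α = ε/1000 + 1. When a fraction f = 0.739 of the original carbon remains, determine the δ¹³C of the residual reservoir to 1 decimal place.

Rayleigh residual: δ_res = (δ₀ + 1000)·f^(α−1) − 1000
α − 1 = -0.00480
f^(α−1) = 0.739^(-0.00480) = 1.001453
δ_res = (-13.7 + 1000) × 1.001453 − 1000 = 987.733 − 1000 = -12.27‰

-12.3‰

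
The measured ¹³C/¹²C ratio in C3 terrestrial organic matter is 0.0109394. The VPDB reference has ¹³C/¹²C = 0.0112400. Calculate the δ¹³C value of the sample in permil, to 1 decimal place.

δ¹³C = (R_sample / R_standard − 1) × 1000
R_sample / R_standard = 0.0109394 / 0.0112400 = 0.973256
δ¹³C = (0.973256 − 1) × 1000 = -26.74 permil

-26.7 permil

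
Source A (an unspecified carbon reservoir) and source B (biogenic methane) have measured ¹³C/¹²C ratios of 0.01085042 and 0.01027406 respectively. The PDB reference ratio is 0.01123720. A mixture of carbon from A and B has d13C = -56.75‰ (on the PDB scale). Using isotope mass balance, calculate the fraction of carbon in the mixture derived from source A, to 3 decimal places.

0.565

δ_A = (0.01085042/0.01123720 − 1)×1000 = (0.965580 − 1)×1000 = -34.420‰
δ_B = (0.01027406/0.01123720 − 1)×1000 = (0.914290 − 1)×1000 = -85.710‰
f_A = (δ_mix − δ_B)/(δ_A − δ_B) = (-56.75 − (-85.710))/(-34.420 − (-85.710))
f_A = 28.960 / 51.290 = 0.5646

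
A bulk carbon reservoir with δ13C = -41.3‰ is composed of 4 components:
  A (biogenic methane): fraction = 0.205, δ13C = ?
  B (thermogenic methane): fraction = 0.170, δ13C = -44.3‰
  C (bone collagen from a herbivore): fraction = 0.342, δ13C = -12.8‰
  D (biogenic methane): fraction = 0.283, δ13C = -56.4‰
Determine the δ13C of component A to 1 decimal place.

-65.5‰

Isotope mass balance: δ_bulk = Σ fᵢ·δᵢ.
-41.3 = 0.205×δ_A + 0.170×(-44.3) + 0.342×(-12.8) + 0.283×(-56.4)
0.205·δ_A = -41.3 − (-27.870) = -13.430
δ_A = -13.430 / 0.205 = -65.51‰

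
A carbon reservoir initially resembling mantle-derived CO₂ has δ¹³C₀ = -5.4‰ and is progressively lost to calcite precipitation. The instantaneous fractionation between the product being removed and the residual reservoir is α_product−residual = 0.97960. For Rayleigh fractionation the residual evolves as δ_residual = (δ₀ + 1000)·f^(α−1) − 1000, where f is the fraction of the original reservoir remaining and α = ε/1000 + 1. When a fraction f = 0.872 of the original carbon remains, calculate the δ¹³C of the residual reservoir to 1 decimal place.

Rayleigh residual: δ_res = (δ₀ + 1000)·f^(α−1) − 1000
α − 1 = -0.02040
f^(α−1) = 0.872^(-0.02040) = 1.002798
δ_res = (-5.4 + 1000) × 1.002798 − 1000 = 997.383 − 1000 = -2.62‰

-2.6‰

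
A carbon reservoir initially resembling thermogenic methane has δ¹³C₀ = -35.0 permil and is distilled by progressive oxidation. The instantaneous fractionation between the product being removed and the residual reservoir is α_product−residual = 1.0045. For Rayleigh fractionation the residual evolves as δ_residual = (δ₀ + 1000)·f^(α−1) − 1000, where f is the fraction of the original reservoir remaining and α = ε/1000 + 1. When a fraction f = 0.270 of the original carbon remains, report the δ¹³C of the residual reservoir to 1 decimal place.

Rayleigh residual: δ_res = (δ₀ + 1000)·f^(α−1) − 1000
α − 1 = 0.00450
f^(α−1) = 0.270^(0.00450) = 0.994125
δ_res = (-35.0 + 1000) × 0.994125 − 1000 = 959.331 − 1000 = -40.67 permil

-40.7 permil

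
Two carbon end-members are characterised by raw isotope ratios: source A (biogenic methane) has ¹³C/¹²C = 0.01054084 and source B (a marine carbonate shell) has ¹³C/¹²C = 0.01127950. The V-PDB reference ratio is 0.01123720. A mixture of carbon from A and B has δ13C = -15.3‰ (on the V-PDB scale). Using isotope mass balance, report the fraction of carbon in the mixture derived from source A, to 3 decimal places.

0.290

δ_A = (0.01054084/0.01123720 − 1)×1000 = (0.938031 − 1)×1000 = -61.969‰
δ_B = (0.01127950/0.01123720 − 1)×1000 = (1.003764 − 1)×1000 = 3.764‰
f_A = (δ_mix − δ_B)/(δ_A − δ_B) = (-15.3 − (3.764))/(-61.969 − (3.764))
f_A = -19.064 / -65.733 = 0.2900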